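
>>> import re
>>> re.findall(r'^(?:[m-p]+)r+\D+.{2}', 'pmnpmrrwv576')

This matches anchored at the start of the string; then one or more of a character in [m-p] (non-capturing group); then one or more of the literal 'r', then one or more of a non-digit, then exactly 2 of any character.
Walking the string: at [0:11] → 'pmnpmrrwv57'.
`findall` yields the raw match text (1 of them) because the pattern has no groups.

['pmnpmrrwv57']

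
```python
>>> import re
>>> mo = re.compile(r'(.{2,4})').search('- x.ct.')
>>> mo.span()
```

Pattern: 2 to 4 of any character (captured).
The match spans [0:4] → '- x.'.

(0, 4)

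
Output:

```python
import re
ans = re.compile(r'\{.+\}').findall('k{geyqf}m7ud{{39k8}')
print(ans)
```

['{geyqf}m7ud{{39k8}']

No capturing groups, so `findall` returns the 1 full match string.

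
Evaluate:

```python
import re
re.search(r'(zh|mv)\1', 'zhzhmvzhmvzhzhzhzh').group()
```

'zhzh'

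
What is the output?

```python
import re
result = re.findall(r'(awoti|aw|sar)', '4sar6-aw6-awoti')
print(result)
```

Branches in `(...|...)` are attempted left-to-right; the first branch that allows the whole pattern to succeed is taken.
Walking the string: at [1:4] match 'sar', group 1 = 'sar'; at [6:8] match 'aw', group 1 = 'aw'; at [10:15] match 'awoti', group 1 = 'awoti'.
One capturing group, so `findall` returns just the captured substring from each match — 3 in all.

['sar', 'aw', 'awoti']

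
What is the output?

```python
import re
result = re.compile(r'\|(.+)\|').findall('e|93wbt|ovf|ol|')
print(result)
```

Walking the string: at [1:15] match '|93wbt|ovf|ol|', group 1 = '93wbt|ovf|ol'.
`findall` collects group 1 from the one match (1 total).

['93wbt|ovf|ol']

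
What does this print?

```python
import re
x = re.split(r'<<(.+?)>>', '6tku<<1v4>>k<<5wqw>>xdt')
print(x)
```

Matches to split on: at [4:11] → '<<1v4>>'; at [12:20] → '<<5wqw>>'.
`re.split` interleaves the captured-group text with the surrounding fragments.

['6tku', '1v4', 'k', '5wqw', 'xdt']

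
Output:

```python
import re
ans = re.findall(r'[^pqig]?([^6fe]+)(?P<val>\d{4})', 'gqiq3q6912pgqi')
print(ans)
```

With 2 capturing groups, `findall` returns a 2-tuple per match.

[('gqiq3q', '6912')]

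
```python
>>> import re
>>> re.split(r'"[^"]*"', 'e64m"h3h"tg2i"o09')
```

The string is cut at each match, leaving 2 pieces.

['e64m', 'tg2i"o09']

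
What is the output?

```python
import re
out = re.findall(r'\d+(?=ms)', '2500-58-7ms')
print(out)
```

['7']

The lookaround is zero-width — it requires the adjacent text to match without consuming it, so the asserted text isn't part of the match.
Matches: at [8:9] → '7'.
With no groups in the pattern, `findall` gives back each whole match — 1 here.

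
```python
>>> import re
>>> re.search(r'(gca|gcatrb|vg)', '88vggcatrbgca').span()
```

(2, 4)

The match spans [2:4] → 'vg'.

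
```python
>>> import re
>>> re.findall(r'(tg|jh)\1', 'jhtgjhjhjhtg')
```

['jh']

The backreference `\1` re-matches whatever the first group consumed, character for character.
Scanning left to right: at [4:8] match 'jhjh', group 1 = 'jh'.
One capturing group, so `findall` returns just the captured substring from the one match — 1 in all.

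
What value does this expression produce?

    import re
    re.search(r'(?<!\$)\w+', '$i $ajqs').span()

The negative lookahead/lookbehind blocks any match where the forbidden context is present.
`re.search` scans for the first position where the pattern succeeds.
The match spans [5:8] → 'jqs'.

(5, 8)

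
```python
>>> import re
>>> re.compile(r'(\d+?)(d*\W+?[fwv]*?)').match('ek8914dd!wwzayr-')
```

Pattern: one or more of a digit (lazy) (captured); then zero or more of the literal 'd', then one or more of a non-word character (lazy), then zero or more of one of [fwv] (lazy) (captured).
`re.match` won't scan ahead — the pattern has to work from the very first character.
Here the pattern fails at index 0, so the call returns None.

None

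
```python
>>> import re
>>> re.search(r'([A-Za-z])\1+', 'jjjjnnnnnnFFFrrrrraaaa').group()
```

A backreference is literal: `\1` must see the identical characters the first group matched.
`re.search` scans for the first position where the pattern succeeds.
The match spans [0:4] → 'jjjj'.
Captured: group 1 = 'j'.

'jjjj'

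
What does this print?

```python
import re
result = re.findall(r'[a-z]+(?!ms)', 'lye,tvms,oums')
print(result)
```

['lye', 'tvms', 'oums']

Because the assertion is negative and zero-width, positions next to the forbidden text are skipped.
`findall` yields the raw match text (3 of them) because the pattern has no groups.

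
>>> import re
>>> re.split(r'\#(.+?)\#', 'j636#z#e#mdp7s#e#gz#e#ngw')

['j636', 'z', 'e', 'mdp7s', 'e', 'gz', 'e#ngw']

Matches to split on: at [4:7] → '#z#'; at [8:15] → '#mdp7s#'; at [16:20] → '#gz#'.
`re.split` interleaves the captured-group text with the surrounding fragments.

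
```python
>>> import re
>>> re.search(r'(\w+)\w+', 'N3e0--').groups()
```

('N3e',)

The pattern matches one or more of a word character (captured); then one or more of a word character.
`search` walks the string left to right and returns the first match it finds.
The match spans [0:4] → 'N3e0'.
Captured: group 1 = 'N3e'.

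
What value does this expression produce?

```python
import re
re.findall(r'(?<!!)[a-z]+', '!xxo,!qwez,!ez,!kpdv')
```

The negative lookahead/lookbehind blocks any match where the forbidden context is present.
Walking the string: at [2:4] → 'xo'; at [7:10] → 'wez'; at [13:14] → 'z'; at [17:20] → 'pdv'.
`findall` yields the raw match text (4 of them) because the pattern has no groups.

['xo', 'wez', 'z', 'pdv']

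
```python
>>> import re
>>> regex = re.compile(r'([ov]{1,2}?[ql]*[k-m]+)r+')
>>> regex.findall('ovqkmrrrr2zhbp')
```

Pattern: 1 to 2 of one of [ov] (lazy), then zero or more of one of [ql], then one or more of a character in [k-m] (captured); then one or more of a literal 'r'.
Walking the string: at [0:9] match 'ovqkmrrrr', group 1 = 'ovqkm'.
Because there's exactly one group, `findall` drops the full match and keeps group 1 from the one hit.

['ovqkm']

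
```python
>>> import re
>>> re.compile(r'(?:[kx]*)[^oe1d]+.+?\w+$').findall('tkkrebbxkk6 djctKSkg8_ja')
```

The pattern matches zero or more of one of [kx] (non-capturing group); then one or more of any character except [oe1d], then one or more of any character (lazy); then one or more of a word character; then anchored at the end.
Walking the string: at [0:24] → 'tkkrebbxkk6 djctKSkg8_ja'.
`findall` yields the raw match text (1 of them) because the pattern has no groups.

['tkkrebbxkk6 djctKSkg8_ja']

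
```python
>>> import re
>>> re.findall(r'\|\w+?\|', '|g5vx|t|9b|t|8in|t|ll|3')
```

`findall` yields the raw match text (4 of them) because the pattern has no groups.

['|g5vx|', '|9b|', '|8in|', '|ll|']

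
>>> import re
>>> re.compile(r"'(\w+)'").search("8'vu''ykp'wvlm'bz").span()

(1, 5)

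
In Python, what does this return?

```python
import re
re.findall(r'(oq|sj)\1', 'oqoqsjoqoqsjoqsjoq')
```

A backreference is literal: `\1` must see the identical characters the first group matched.
Because there's exactly one group, `findall` drops the full match and keeps group 1 from each hit.

['oq', 'oq']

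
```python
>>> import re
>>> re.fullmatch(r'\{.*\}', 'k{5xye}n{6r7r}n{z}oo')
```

None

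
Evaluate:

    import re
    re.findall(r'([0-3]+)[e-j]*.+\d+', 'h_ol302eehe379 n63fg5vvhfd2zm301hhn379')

['302']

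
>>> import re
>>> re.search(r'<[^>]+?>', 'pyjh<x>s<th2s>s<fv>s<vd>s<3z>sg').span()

(4, 7)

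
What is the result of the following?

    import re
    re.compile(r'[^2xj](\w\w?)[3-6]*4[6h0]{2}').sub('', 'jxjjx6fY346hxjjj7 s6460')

This matches any character except [2xj]; then a word character, then optionally a word character (captured); then zero or more of a character in [3-6], then a literal '4', then exactly 2 of one of [6h0].
Matches: at [5:12] → '6fY346h'; at [17:23] → ' s6460'.
Every occurrence is swapped for ''.

'jxjjxxjjj7'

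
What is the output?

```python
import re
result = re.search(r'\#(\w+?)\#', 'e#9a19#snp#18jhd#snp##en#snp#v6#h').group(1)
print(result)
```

9a19

`re.search` tries every starting position until one works.
The match spans [1:7] → '#9a19#'.
Captured: group 1 = '9a19'.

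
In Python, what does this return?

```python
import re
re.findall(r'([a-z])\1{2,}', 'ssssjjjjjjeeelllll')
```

['s', 'j', 'e', 'l']

A backreference is literal: `\1` must see the identical characters the first group matched.
Walking the string: at [0:4] match 'ssss', group 1 = 's'; at [4:10] match 'jjjjjj', group 1 = 'j'; at [10:13] match 'eee', group 1 = 'e'; at [13:18] match 'lllll', group 1 = 'l'.
One capturing group, so `findall` returns just the captured substring from each match — 4 in all.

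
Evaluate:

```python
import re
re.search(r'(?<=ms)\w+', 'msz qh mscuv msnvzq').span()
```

(2, 3)

The positive lookaround only admits positions where the adjacent text matches; those characters stay outside the span.
`re.search` scans for the first position where the pattern succeeds.
The match spans [2:3] → 'z'.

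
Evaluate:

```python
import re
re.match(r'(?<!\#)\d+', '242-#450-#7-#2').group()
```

A negative assertion filters positions out without eating any characters.
`match` is anchored at position 0; if the pattern doesn't fit there, it returns None.
The match spans [0:3] → '242'.

'242'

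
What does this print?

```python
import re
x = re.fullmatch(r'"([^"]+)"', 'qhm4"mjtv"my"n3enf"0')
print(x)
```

`re.fullmatch` requires the pattern to consume the entire string.
Here the string isn't matched end-to-end, so the call returns None.

None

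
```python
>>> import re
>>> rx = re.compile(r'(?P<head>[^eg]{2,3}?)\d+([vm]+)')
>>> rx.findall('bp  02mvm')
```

[('p  ', 'mvm')]

This matches 2 to 3 of any character except [eg] (lazy) (captured as 'head'); then one or more of a digit; then one or more of one of [vm] (captured).
Walking the string: at [1:9] match 'p  02mvm', groups = ('p  ', 'mvm').
2 groups means the one result is a tuple of 2 captured strings — 1 here.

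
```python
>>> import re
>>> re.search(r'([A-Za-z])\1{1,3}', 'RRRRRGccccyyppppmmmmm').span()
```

After group 1 captures some text, `\1` only succeeds where that same text appears again.
The match spans [0:4] → 'RRRR'.

(0, 4)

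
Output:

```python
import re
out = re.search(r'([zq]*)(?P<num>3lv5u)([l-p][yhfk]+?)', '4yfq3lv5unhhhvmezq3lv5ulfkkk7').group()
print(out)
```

q3lv5unh

The pattern matches zero or more of one of [zq] (captured); then the literal '3l', then the literal 'v5u' (captured as 'num'); then a character in [l-p], then one or more of one of [yhfk] (lazy) (captured).
`search` walks the string left to right and returns the first match it finds.
The match spans [3:11] → 'q3lv5unh'.
Captured: group 1 = 'q', group 2 = '3lv5u', group 3 = 'nh'.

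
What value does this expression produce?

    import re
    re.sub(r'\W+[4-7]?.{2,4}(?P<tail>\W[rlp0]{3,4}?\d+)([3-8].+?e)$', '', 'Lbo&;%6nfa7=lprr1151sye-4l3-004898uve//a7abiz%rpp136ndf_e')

`sub` substitutes '' at each match site.

'Lbo'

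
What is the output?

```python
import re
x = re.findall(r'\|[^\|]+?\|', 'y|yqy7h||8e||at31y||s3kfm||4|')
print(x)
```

['|yqy7h|', '|8e|', '|at31y|', '|s3kfm|', '|4|']

Matches: at [1:8] → '|yqy7h|'; at [8:12] → '|8e|'; at [12:19] → '|at31y|'; at [19:26] → '|s3kfm|'; at [26:29] → '|4|'.
No capturing groups, so `findall` returns the 5 full match strings.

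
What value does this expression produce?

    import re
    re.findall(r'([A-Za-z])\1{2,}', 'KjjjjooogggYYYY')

A backreference is literal: `\1` must see the identical characters the first group matched.
Matches: at [1:5] match 'jjjj', group 1 = 'j'; at [5:8] match 'ooo', group 1 = 'o'; at [8:11] match 'ggg', group 1 = 'g'; at [11:15] match 'YYYY', group 1 = 'Y'.
Because there's exactly one group, `findall` drops the full match and keeps group 1 from each hit.

['j', 'o', 'g', 'Y']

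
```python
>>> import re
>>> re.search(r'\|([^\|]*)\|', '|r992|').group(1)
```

'r992'

`search` walks the string left to right and returns the first match it finds.
The match spans [0:6] → '|r992|'.
Captured: group 1 = 'r992'.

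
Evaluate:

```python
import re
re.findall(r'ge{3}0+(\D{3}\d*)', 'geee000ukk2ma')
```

['ukk2']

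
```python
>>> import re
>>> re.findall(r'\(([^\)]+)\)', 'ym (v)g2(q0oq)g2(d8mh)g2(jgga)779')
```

['v', 'q0oq', 'd8mh', 'jgga']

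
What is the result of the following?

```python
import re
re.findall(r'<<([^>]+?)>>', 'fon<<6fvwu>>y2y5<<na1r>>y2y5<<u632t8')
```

Because there's exactly one group, `findall` drops the full match and keeps group 1 from each hit.

['6fvwu', 'na1r']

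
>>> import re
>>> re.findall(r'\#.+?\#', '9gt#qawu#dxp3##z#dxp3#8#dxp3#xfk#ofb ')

Lazy quantifiers expand one character at a time until the remainder of the pattern can match.
Scanning left to right: at [3:9] → '#qawu#'; at [13:17] → '##z#'; at [21:24] → '#8#'; at [28:33] → '#xfk#'.
`findall` yields the raw match text (4 of them) because the pattern has no groups.

['#qawu#', '##z#', '#8#', '#xfk#']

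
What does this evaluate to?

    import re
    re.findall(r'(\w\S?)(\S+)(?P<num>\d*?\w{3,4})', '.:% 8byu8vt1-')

[('8b', 'yu8', 'vt1')]

The pattern matches a word character, then optionally a non-whitespace character (captured); then one or more of a non-whitespace character (captured); then zero or more of a digit (lazy), then 3 to 4 of a word character (captured as 'num').
With 3 capturing groups, `findall` returns a 3-tuple per match.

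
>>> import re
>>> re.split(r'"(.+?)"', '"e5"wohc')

Matches to split on: at [0:4] → '"e5"'.
With a capturing group present, the delimiter's captured portion is kept in the result list.

['', 'e5', 'wohc']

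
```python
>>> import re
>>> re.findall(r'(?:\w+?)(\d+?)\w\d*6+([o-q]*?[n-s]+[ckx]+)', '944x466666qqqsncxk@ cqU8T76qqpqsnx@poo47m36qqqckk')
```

[('44', 'qqqsncxk'), ('8', 'qqpqsnx'), ('47', 'qqqckk')]

Lazy quantifiers expand one character at a time until the remainder of the pattern can match.
Multiple groups make `findall` return tuples — one 2-tuple for each match.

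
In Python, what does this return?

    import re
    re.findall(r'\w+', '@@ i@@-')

['i']

Pattern: one or more of a word character.
Scanning left to right: at [3:4] → 'i'.
With no groups in the pattern, `findall` gives back each whole match — 1 here.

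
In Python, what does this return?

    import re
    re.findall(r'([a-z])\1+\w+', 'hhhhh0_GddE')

After group 1 captures some text, `\1` only succeeds where that same text appears again.
One capturing group, so `findall` returns just the captured substring from the one match — 1 in all.

['h']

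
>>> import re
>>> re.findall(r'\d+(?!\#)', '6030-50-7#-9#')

Because the assertion is negative and zero-width, positions next to the forbidden text are skipped.
`findall` yields the raw match text (2 of them) because the pattern has no groups.

['6030', '50']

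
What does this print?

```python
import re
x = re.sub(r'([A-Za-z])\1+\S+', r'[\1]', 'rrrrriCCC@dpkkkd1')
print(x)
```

[r]

`\1` has to match the exact text group 1 already captured.
Each match is replaced using the text its own group 1 captured.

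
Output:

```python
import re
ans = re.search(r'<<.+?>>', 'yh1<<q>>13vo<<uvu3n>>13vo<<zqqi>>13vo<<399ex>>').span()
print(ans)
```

(3, 8)

The `?` after the quantifier makes it lazy — it takes as little as possible before letting the rest of the pattern try.
Unlike `match`, `search` isn't anchored — it looks for the pattern anywhere in the string.
The match spans [3:8] → '<<q>>'.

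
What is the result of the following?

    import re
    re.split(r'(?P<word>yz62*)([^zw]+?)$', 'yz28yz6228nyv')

['yz28', 'yz622', '8nyv', '']

This matches the literal 'yz6', then zero or more of a literal '2' (captured as 'word'); then one or more of any character except [zw] (lazy) (captured); then anchored at the end.
With a capturing group present, the delimiter's captured portion is kept in the result list.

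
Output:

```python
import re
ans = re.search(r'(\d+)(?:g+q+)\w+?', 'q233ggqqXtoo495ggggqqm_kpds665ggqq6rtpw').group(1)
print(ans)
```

233

Pattern: one or more of a digit (captured); then one or more of a literal 'g', then one or more of a literal 'q' (non-capturing group); then one or more of a word character (lazy).
A `+?`/`*?`/`{m,n}?` starts at its minimum and grows only as far as needed for what follows to match.
`re.search` scans for the first position where the pattern succeeds.
The match spans [1:9] → '233ggqqX'.
Captured: group 1 = '233'.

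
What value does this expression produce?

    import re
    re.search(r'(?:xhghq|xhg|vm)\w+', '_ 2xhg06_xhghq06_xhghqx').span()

(3, 23)

`search` walks the string left to right and returns the first match it finds.
The match spans [3:23] → 'xhg06_xhghq06_xhghqx'.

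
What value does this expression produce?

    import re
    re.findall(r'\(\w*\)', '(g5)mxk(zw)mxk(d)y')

With no groups in the pattern, `findall` gives back each whole match — 3 here.

['(g5)', '(zw)', '(d)']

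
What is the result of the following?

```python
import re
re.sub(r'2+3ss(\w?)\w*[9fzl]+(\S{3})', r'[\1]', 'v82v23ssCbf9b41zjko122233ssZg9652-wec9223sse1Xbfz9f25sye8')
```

'v82v[C]-wec9[e]ye8'

Pattern: one or more of the literal '2', then the literal '3ss'; then optionally a word character (captured); then zero or more of a word character, then one or more of one of [9fzl]; then exactly 3 of a non-whitespace character (captured).
Matches: at [4:33] → '23ssCbf9b41zjko122233ssZg9652'; at [38:54] → '223sse1Xbfz9f25s'.
The replacement refers to a captured group, so each match is rewritten using its own captured text.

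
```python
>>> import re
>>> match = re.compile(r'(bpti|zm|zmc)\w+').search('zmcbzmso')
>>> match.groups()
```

Alternation isn't longest-match — the leftmost alternative that fits at this position is chosen.
Unlike `match`, `search` isn't anchored — it looks for the pattern anywhere in the string.
The match spans [0:8] → 'zmcbzmso'.
Captured: group 1 = 'zm'.

('zm',)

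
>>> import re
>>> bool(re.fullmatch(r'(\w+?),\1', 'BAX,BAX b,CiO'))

False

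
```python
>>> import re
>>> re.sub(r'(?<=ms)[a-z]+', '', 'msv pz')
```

'ms pz'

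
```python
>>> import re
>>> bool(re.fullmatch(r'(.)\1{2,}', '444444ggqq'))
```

False

`\1` is not a pattern — it's the concrete string captured by group 1, re-applied verbatim.
For `fullmatch`, every character of the input must be accounted for by the pattern.
Here the string isn't matched end-to-end, so the call returns None, and `bool(None)` is False.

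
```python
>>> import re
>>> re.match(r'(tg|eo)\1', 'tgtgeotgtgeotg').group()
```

'tgtg'

After group 1 captures some text, `\1` only succeeds where that same text appears again.
`re.match` only tries the pattern at the start of the string.
The match spans [0:4] → 'tgtg'.
Captured: group 1 = 'tg'.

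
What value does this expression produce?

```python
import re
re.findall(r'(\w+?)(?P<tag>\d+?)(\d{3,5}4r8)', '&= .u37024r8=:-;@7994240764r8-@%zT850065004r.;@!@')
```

[('u', '3', '7024r8'), ('7', '994', '240764r8')]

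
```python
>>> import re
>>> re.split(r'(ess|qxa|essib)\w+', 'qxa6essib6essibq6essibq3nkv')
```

['', 'qxa', '']

Because the pattern has a capturing group, `split` also inserts each captured text between the pieces.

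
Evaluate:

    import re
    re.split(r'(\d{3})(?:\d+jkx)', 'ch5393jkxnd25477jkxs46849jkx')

Pattern: exactly 3 of a digit (captured); then one or more of a digit, then the literal 'jkx' (non-capturing group).
Matches to split on: at [2:9] → '5393jkx'; at [11:19] → '25477jkx'; at [20:28] → '46849jkx'.
The group in the pattern means `split` returns the separators' captures alongside the pieces.

['ch', '539', 'nd', '254', 's', '468', '']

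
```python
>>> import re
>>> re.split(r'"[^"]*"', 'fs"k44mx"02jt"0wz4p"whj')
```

['fs', '02jt', 'whj']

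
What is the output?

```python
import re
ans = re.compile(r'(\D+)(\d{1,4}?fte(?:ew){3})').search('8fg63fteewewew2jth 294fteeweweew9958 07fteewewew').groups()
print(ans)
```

('fg', '63fteewewew')

The match spans [1:14] → 'fg63fteewewew'.
Captured: group 1 = 'fg', group 2 = '63fteewewew'.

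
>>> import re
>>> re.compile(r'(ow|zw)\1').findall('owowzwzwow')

The backreference `\1` re-matches whatever the first group consumed, character for character.
Because there's exactly one group, `findall` drops the full match and keeps group 1 from each hit.

['ow', 'zw']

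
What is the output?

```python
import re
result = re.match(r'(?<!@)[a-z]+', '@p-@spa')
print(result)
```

None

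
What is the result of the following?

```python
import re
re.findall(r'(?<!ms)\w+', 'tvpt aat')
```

Because the assertion is negative and zero-width, positions next to the forbidden text are skipped.
No capturing groups, so `findall` returns the 2 full match strings.

['tvpt', 'aat']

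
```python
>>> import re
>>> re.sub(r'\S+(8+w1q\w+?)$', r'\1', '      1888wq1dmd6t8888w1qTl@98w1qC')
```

'      8w1qC'

This matches one or more of a non-whitespace character; then one or more of a literal '8', then the literal 'w1q', then one or more of a word character (lazy) (captured); then anchored at the end.
`\1` in the replacement pulls in group 1's text for each match.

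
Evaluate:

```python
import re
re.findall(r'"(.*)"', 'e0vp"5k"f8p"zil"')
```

Because there's exactly one group, `findall` drops the full match and keeps group 1 from the one hit.

['5k"f8p"zil']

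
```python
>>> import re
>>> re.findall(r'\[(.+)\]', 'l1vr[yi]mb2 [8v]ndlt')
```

One capturing group, so `findall` returns just the captured substring from the one match — 1 in all.

['yi]mb2 [8v']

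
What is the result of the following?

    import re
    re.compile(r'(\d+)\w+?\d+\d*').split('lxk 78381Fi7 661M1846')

['lxk ', '78381', ' ', '661', '']

The pattern matches one or more of a digit (captured); then one or more of a word character (lazy), then one or more of a digit, then zero or more of a digit.
Matches to split on: at [4:12] → '78381Fi7'; at [13:21] → '661M1846'.
Because the pattern has a capturing group, `split` also inserts each captured text between the pieces.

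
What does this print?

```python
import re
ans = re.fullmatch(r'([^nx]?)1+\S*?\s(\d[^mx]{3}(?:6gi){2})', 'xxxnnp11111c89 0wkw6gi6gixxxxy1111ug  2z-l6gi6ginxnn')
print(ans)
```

None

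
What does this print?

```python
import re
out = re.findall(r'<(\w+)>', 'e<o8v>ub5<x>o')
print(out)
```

['o8v', 'x']

`findall` collects group 1 from each match (2 total).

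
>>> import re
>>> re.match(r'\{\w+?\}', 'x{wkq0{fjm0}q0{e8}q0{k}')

None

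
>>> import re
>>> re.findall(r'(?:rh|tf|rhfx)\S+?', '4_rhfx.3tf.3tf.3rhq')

Alternation tries branches left to right and keeps the first one that lets the overall match succeed at that position.
Matches: at [2:5] → 'rhf'; at [8:11] → 'tf.'; at [12:15] → 'tf.'; at [16:19] → 'rhq'.
Since nothing is captured, `findall` lists the 4 matched substrings directly.

['rhf', 'tf.', 'tf.', 'rhq']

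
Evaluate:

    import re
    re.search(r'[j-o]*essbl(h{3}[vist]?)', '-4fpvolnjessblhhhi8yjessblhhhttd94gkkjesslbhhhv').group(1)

'hhhi'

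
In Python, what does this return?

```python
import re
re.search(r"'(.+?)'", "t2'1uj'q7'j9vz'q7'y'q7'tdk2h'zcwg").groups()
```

The match spans [2:7] → "'1uj'".
Captured: group 1 = '1uj'.

('1uj',)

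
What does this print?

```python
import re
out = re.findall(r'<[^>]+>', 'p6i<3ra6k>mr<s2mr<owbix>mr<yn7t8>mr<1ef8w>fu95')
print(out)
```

['<3ra6k>', '<s2mr<owbix>', '<yn7t8>', '<1ef8w>']

Scanning left to right: at [3:10] → '<3ra6k>'; at [12:24] → '<s2mr<owbix>'; at [26:33] → '<yn7t8>'; at [35:42] → '<1ef8w>'.
Since nothing is captured, `findall` lists the 4 matched substrings directly.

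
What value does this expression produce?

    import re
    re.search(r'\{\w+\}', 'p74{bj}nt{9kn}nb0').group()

The match spans [3:7] → '{bj}'.

'{bj}'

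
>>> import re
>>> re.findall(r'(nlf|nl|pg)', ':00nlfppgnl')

['nlf', 'pg', 'nl']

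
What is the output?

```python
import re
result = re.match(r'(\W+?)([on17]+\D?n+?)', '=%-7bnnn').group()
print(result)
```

=%-7bn

`match` is anchored at position 0; if the pattern doesn't fit there, it returns None.
The match spans [0:6] → '=%-7bn'.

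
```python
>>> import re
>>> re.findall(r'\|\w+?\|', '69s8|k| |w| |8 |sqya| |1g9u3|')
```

Walking the string: at [4:7] → '|k|'; at [8:11] → '|w|'; at [15:21] → '|sqya|'; at [22:29] → '|1g9u3|'.
With no groups in the pattern, `findall` gives back each whole match — 4 here.

['|k|', '|w|', '|sqya|', '|1g9u3|']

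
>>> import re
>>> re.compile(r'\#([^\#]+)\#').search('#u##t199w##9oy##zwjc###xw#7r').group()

Unlike `match`, `search` isn't anchored — it looks for the pattern anywhere in the string.
The match spans [0:3] → '#u#'.
Captured: group 1 = 'u'.

'#u#'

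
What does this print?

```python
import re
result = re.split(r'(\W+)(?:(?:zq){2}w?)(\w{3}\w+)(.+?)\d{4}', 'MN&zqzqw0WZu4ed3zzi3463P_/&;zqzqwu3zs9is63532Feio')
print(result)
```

This matches one or more of a non-word character (captured); then the literal 'zq' repeated 2 times, then optionally the literal 'w' (non-capturing group); then exactly 3 of a word character, then one or more of a word character (captured); then one or more of any character (lazy) (captured); then exactly 4 of a digit.
Matches to split on: at [2:44] → '&zqzqw0WZu4ed3zzi3463P_/&;zqzqwu3zs9is6353'.
Because the pattern has a capturing group, `split` also inserts each captured text between the pieces.

['MN', '&', '0WZu4ed3zzi3463P_', '/&;zqzqwu3zs9is', '2Feio']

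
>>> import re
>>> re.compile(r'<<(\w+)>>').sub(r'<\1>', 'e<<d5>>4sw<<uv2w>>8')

`\1` in the replacement pulls in group 1's text for each match.

'e<d5>4sw<uv2w>8'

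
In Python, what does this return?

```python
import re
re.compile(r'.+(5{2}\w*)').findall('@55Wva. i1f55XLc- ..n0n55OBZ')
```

['55OBZ']

Pattern: one or more of any character; then exactly 2 of a literal '5', then zero or more of a word character (captured).
Matches: at [0:28] match '@55Wva. i1f55XLc- ..n0n55OBZ', group 1 = '55OBZ'.
With a single group, `findall` returns only what that group captured — 1 item.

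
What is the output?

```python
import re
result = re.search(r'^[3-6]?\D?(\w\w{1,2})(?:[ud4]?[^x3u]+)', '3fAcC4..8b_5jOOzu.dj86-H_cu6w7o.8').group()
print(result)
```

The pattern matches anchored at the start of the string; then optionally a character in [3-6], then optionally a non-digit; then a word character, then 1 to 2 of a word character (captured); then optionally one of [ud4], then one or more of any character except [x3u] (non-capturing group).
`re.search` scans for the first position where the pattern succeeds.
The match spans [0:16] → '3fAcC4..8b_5jOOz'.
Captured: group 1 = 'AcC'.

3fAcC4..8b_5jOOz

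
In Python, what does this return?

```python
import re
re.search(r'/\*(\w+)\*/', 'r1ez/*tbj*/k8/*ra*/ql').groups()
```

Unlike `match`, `search` isn't anchored — it looks for the pattern anywhere in the string.
The match spans [4:11] → '/*tbj*/'.
Captured: group 1 = 'tbj'.

('tbj',)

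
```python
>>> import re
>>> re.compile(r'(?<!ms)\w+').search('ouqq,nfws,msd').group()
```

'ouqq'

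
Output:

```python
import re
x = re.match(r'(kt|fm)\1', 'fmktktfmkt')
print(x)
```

None

`match` is anchored at position 0; if the pattern doesn't fit there, it returns None.
Here the pattern fails at index 0, so the call returns None.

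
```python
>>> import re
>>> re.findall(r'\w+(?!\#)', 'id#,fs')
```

['i', 'fs']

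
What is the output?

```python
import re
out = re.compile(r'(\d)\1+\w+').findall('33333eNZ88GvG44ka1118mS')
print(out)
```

`\1` has to match the exact text group 1 already captured.
Walking the string: at [0:23] match '33333eNZ88GvG44ka1118mS', group 1 = '3'.
Because there's exactly one group, `findall` drops the full match and keeps group 1 from the one hit.

['3']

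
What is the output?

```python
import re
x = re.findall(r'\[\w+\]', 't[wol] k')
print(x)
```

Matches: at [1:6] → '[wol]'.
Since nothing is captured, `findall` lists the 1 matched substring directly.

['[wol]']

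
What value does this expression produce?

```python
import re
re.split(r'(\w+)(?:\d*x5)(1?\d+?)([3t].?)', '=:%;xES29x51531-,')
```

['=:%;', 'xES29', '15', '31', '-,']

Pattern: one or more of a word character (captured); then zero or more of a digit, then the literal 'x5' (non-capturing group); then optionally the literal '1', then one or more of a digit (lazy) (captured); then one of [3t], then optionally any character (captured).
Matches to split on: at [4:15] → 'xES29x51531'.
`re.split` interleaves the captured-group text with the surrounding fragments.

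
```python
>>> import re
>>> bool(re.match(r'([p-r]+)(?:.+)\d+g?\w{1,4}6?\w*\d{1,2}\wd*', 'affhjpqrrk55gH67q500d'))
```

This matches one or more of a character in [p-r] (captured); then one or more of any character (non-capturing group); then one or more of a digit; then optionally a literal 'g', then 1 to 4 of a word character, then optionally the literal '6'; then zero or more of a word character, then 1 to 2 of a digit; then a word character, then zero or more of the literal 'd'.
`re.match` only tries the pattern at the start of the string.
Here the pattern fails at index 0, so the call returns None, and `bool(None)` is False.

False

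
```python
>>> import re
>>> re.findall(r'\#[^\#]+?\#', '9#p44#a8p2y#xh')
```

Walking the string: at [1:6] → '#p44#'.
No capturing groups, so `findall` returns the 1 full match string.

['#p44#']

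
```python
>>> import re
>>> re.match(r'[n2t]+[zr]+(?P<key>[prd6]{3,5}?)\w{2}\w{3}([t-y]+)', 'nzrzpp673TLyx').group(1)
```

Pattern: one or more of one of [n2t]; then one or more of one of [zr]; then 3 to 5 of one of [prd6] (lazy) (captured as 'key'); then exactly 2 of a word character, then exactly 3 of a word character; then one or more of a character in [t-y] (captured).
`re.match` won't scan ahead — the pattern has to work from the very first character.
The match spans [0:13] → 'nzrzpp673TLyx'.
Captured: group 1 = 'pp6', group 2 = 'x'.

'pp6'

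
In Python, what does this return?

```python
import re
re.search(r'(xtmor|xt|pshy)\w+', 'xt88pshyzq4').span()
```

`re.search` tries every starting position until one works.
The match spans [0:11] → 'xt88pshyzq4'.
Captured: group 1 = 'xt'.

(0, 11)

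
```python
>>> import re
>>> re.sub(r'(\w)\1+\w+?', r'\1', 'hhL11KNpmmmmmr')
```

`\1` has to match the exact text group 1 already captured.
Each match is replaced using the text its own group 1 captured.

'h1Npm'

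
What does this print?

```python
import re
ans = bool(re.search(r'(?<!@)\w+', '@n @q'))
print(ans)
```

The negative lookahead/lookbehind blocks any match where the forbidden context is present.
Unlike `match`, `search` isn't anchored — it looks for the pattern anywhere in the string.
Here no position works, so the call returns None, and `bool(None)` is False.

False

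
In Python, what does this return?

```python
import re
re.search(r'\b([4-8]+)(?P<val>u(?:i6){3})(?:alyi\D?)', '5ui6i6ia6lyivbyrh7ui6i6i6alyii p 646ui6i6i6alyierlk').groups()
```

('646', 'ui6i6i6')

The pattern matches a word boundary (`\b`, zero-width); then one or more of a character in [4-8] (captured); then the literal 'u', then the literal 'i6' repeated 3 times (captured as 'val'); then the literal 'a', then the literal 'lyi', then optionally a non-digit (non-capturing group).
`re.search` scans for the first position where the pattern succeeds.
The match spans [33:48] → '646ui6i6i6alyie'.
Captured: group 1 = '646', group 2 = 'ui6i6i6'.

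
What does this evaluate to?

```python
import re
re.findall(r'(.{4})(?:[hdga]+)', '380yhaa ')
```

['380y']

This matches exactly 4 of any character (captured); then one or more of one of [hdga] (non-capturing group).
Matches: at [0:7] match '380yhaa', group 1 = '380y'.
One capturing group, so `findall` returns just the captured substring from the one match — 1 in all.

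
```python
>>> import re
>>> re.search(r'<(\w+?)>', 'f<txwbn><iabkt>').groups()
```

The match spans [1:8] → '<txwbn>'.
Captured: group 1 = 'txwbn'.

('txwbn',)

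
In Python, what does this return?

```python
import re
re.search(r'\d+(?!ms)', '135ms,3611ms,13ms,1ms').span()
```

(0, 2)

A negative assertion filters positions out without eating any characters.
`re.search` tries every starting position until one works.
The match spans [0:2] → '13'.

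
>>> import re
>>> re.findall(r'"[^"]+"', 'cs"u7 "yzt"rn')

['"u7 "']

Walking the string: at [2:7] → '"u7 "'.
With no groups in the pattern, `findall` gives back each whole match — 1 here.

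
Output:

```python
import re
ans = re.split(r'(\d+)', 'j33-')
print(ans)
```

['j', '33', '-']

This matches one or more of a digit (captured).
`re.split` interleaves the captured-group text with the surrounding fragments.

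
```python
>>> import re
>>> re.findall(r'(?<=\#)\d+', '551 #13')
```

['13']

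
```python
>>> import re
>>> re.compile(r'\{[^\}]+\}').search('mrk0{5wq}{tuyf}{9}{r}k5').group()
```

`re.search` scans for the first position where the pattern succeeds.
The match spans [4:9] → '{5wq}'.

'{5wq}'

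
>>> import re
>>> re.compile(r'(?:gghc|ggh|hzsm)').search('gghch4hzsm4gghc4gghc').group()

Branches in `(...|...)` are attempted left-to-right; the first branch that allows the whole pattern to succeed is taken.
`search` walks the string left to right and returns the first match it finds.
The match spans [0:4] → 'gghc'.

'gghc'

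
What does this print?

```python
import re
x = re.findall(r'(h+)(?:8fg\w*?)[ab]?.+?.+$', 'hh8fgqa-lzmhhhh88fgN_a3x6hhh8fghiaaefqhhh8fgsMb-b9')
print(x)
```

This matches one or more of a literal 'h' (captured); then the literal '8fg', then zero or more of a word character (lazy) (non-capturing group); then optionally one of [ab], then one or more of any character (lazy), then one or more of any character; then anchored at the end.
`findall` collects group 1 from the one match (1 total).

['hh']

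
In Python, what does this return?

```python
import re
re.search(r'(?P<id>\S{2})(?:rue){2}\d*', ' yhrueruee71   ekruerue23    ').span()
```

This matches exactly 2 of a non-whitespace character (captured as 'id'); then the literal 'rue' repeated 2 times, then zero or more of a digit.
`re.search` scans for the first position where the pattern succeeds.
The match spans [1:9] → 'yhruerue'.
Captured: group 1 = 'yh'.

(1, 9)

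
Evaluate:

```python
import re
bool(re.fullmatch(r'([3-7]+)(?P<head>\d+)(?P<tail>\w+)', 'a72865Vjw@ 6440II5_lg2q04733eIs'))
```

The pattern matches one or more of a character in [3-7] (captured); then one or more of a digit (captured as 'head'); then one or more of a word character (captured as 'tail').
For `fullmatch`, every character of the input must be accounted for by the pattern.
Here there's no way to consume every character, so the call returns None, and `bool(None)` is False.

False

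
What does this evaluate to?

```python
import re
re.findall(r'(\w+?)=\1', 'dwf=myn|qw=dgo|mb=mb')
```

['mb']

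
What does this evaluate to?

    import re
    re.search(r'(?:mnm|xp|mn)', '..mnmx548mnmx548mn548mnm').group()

'mnm'

The regex engine tests alternatives in the order written; an earlier branch that matches wins even if a later one would match more.
The match spans [2:5] → 'mnm'.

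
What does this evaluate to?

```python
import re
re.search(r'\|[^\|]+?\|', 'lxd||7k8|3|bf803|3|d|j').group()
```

'|7k8|'

Unlike `match`, `search` isn't anchored — it looks for the pattern anywhere in the string.
The match spans [4:9] → '|7k8|'.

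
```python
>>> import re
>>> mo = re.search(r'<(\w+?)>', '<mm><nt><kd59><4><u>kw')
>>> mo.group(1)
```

Unlike `match`, `search` isn't anchored — it looks for the pattern anywhere in the string.
The match spans [0:4] → '<mm>'.
Captured: group 1 = 'mm'.

'mm'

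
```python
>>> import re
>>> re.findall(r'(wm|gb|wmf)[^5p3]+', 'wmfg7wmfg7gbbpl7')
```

Branches in `(...|...)` are attempted left-to-right; the first branch that allows the whole pattern to succeed is taken.
With a single group, `findall` returns only what that group captured — 1 item.

['wm']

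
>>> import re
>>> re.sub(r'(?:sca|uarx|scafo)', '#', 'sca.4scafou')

Alternation isn't longest-match — the leftmost alternative that fits at this position is chosen.
Each match is replaced by '#'.

'#.4#fou'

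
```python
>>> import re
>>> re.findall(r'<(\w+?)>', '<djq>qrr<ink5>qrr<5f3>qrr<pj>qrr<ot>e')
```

['djq', 'ink5', '5f3', 'pj', 'ot']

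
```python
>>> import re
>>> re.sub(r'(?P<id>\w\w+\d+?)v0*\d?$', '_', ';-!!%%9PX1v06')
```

Each match is replaced by '_'.

';-!!%%_'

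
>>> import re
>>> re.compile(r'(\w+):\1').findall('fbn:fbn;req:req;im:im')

['fbn', 'req', 'im']

The backreference `\1` re-matches whatever the first group consumed, character for character.
`findall` collects group 1 from each match (3 total).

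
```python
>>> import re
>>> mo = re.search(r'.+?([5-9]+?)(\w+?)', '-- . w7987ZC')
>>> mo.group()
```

Pattern: one or more of any character (lazy); then one or more of a character in [5-9] (lazy) (captured); then one or more of a word character (lazy) (captured).
A non-greedy quantifier consumes as few characters as it can — just enough that the remainder of the pattern still matches from where it stops; whatever follows it matches normally.
`re.search` tries every starting position until one works.
The match spans [0:8] → '-- . w79'.
Captured: group 1 = '7', group 2 = '9'.

'-- . w79'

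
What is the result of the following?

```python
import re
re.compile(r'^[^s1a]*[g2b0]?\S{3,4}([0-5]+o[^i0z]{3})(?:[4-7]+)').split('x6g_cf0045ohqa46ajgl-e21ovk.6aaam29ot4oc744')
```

The pattern matches anchored at the start of the string; then zero or more of any character except [s1a], then optionally one of [g2b0], then 3 to 4 of a non-whitespace character; then one or more of a character in [0-5], then the literal 'o', then exactly 3 of any character except [i0z] (captured); then one or more of a character in [4-7] (non-capturing group).
Matches to split on: at [0:16] → 'x6g_cf0045ohqa46'.
The group in the pattern means `split` returns the separators' captures alongside the pieces.

['', '5ohqa', 'ajgl-e21ovk.6aaam29ot4oc744']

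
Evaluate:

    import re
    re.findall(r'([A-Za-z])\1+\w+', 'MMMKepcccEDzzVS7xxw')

A backreference is literal: `\1` must see the identical characters the first group matched.
Matches: at [0:19] match 'MMMKepcccEDzzVS7xxw', group 1 = 'M'.
One capturing group, so `findall` returns just the captured substring from the one match — 1 in all.

['M']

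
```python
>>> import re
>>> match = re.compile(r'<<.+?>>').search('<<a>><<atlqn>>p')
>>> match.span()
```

A `+?`/`*?`/`{m,n}?` starts at its minimum and grows only as far as needed for what follows to match.
Unlike `match`, `search` isn't anchored — it looks for the pattern anywhere in the string.
The match spans [0:5] → '<<a>>'.

(0, 5)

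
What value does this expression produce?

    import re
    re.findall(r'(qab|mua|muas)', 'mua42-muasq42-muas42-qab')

Branches in `(...|...)` are attempted left-to-right; the first branch that allows the whole pattern to succeed is taken.
`findall` collects group 1 from each match (4 total).

['mua', 'mua', 'mua', 'qab']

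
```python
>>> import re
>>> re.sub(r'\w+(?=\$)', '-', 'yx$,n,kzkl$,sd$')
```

The `(?=…)`/`(?<=…)` assertion just peeks at neighbouring text; it doesn't advance the match position.
Every occurrence is swapped for '-'.

'-$,n,-$,-$'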